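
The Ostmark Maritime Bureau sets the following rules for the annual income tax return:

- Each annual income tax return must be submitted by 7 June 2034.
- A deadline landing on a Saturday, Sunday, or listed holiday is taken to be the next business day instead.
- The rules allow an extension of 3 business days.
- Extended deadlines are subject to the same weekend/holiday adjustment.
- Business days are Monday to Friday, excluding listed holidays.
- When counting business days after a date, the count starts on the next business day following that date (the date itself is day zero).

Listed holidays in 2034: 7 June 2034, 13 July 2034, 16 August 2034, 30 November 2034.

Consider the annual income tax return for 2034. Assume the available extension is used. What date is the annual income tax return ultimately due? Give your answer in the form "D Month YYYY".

13 June 2034

The stated deadline is 7 June 2034.
7 June 2034 falls on a listed holiday. Rolling to the next business day gives 8 June 2034, a Thursday.
Applying the 3-business-day extension: 3 business days after 8 June 2034 is 13 June 2034.
13 June 2034 (Tuesday) is already a business day.
Deadline: 13 June 2034.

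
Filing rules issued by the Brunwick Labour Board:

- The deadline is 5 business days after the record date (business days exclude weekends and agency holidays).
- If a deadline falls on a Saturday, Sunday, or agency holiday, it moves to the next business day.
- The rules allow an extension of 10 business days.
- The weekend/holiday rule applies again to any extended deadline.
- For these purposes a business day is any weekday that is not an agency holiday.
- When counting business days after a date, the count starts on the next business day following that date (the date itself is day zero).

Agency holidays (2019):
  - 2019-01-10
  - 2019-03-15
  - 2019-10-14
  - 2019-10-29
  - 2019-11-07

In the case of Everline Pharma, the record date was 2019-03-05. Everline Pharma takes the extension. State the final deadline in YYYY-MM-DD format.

2019-03-27

Starting the day after 2019-03-05 and counting 5 business days lands on 2019-03-12.
Since 2019-03-12 is a Tuesday and not a holiday, the date is unchanged.
Applying the 10-business-day extension: 10 business days after 2019-03-12 is 2019-03-27.
2019-03-27 falls on a Wednesday, which is a business day, so no adjustment is needed.
The final due date is 2019-03-27.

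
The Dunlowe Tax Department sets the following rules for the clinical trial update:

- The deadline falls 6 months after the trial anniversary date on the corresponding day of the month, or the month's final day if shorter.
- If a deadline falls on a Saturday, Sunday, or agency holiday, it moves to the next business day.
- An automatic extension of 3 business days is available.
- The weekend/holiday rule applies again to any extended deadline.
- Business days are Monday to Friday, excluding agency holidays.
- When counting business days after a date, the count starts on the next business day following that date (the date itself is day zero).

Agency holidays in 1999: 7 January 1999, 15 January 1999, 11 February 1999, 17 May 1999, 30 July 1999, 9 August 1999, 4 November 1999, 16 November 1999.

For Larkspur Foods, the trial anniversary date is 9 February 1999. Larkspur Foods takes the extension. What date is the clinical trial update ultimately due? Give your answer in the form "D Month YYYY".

13 August 1999

6 months from 9 February 1999 is 9 August 1999.
9 August 1999 falls on a listed holiday. Rolling to the next business day gives 10 August 1999, a Tuesday.
Counting 3 further business days from 10 August 1999 reaches 13 August 1999.
13 August 1999 is a Friday and not a listed holiday, so it stands.
The final due date is 13 August 1999.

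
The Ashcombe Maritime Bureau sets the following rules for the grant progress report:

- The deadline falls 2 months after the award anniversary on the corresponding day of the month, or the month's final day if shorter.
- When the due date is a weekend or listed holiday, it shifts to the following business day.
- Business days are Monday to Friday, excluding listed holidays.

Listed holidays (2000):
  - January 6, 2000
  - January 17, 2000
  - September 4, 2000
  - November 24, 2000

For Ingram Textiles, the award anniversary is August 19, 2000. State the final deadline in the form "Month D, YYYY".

October 19, 2000

Moving 2 months forward from August 19, 2000 on the corresponding day gives October 19, 2000.
Since October 19, 2000 is a Thursday and not a holiday, the date is unchanged.
So the filing is due October 19, 2000.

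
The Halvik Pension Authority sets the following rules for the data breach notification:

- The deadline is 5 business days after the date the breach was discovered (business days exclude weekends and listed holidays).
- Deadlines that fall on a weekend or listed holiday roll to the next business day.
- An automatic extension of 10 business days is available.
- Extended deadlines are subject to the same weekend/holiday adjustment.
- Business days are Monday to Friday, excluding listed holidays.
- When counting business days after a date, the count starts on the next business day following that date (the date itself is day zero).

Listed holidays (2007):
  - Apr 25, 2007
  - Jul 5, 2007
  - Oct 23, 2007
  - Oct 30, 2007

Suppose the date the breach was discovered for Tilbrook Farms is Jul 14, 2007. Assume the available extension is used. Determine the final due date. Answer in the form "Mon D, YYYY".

Aug 3, 2007

Counting 5 business days after Jul 14, 2007 (skipping weekends and listed holidays) reaches Jul 20, 2007.
Jul 20, 2007 (Friday) is already a business day.
Applying the 10-business-day extension: 10 business days after Jul 20, 2007 is Aug 3, 2007.
Since Aug 3, 2007 is a Friday and not a holiday, the date is unchanged.
So the filing is due Aug 3, 2007.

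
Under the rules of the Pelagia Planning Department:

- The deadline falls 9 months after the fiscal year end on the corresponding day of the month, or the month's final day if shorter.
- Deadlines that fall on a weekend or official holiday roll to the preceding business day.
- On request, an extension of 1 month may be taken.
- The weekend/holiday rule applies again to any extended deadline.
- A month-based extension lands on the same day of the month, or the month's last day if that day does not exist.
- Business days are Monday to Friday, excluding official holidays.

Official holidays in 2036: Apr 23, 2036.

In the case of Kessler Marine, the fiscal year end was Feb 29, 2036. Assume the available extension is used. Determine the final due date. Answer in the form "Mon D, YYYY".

9 months after Feb 29, 2036, on the same day of the month, is Nov 29, 2036.
Nov 29, 2036 falls on a Saturday. Rolling to the preceding business day gives Nov 28, 2036, a Friday.
The 1 month extension carries Nov 28, 2036 to Dec 28, 2036.
Because Dec 28, 2036 is a Sunday, the deadline becomes Dec 26, 2036 (Friday).
Final deadline: Dec 26, 2036.

Dec 26, 2036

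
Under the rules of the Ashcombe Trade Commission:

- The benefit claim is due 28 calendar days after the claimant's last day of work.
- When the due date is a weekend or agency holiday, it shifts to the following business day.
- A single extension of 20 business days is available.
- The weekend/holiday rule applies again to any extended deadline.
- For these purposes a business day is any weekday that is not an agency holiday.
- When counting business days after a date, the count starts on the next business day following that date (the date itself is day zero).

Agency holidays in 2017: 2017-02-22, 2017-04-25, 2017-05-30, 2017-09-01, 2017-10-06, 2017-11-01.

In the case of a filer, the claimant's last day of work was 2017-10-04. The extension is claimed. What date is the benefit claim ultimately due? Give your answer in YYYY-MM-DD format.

Adding 28 calendar days to 2017-10-04 gives 2017-11-01.
2017-11-01 is a listed holiday; the next business day is 2017-11-02 (Thursday).
Applying the 20-business-day extension: 20 business days after 2017-11-02 is 2017-11-30.
2017-11-30 is a Thursday and not a listed holiday, so it stands.
Deadline: 2017-11-30.

2017-11-30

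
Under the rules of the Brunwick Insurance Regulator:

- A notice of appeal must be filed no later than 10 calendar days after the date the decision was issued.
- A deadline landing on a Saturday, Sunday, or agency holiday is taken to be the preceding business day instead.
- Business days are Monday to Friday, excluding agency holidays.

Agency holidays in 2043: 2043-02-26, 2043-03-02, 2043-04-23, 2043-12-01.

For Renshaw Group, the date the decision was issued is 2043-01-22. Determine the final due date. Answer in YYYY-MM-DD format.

2043-01-30

Trigger date 2043-01-22 + 10 calendar days = 2043-02-01.
Because 2043-02-01 is a Sunday, the deadline becomes 2043-01-30 (Friday).
So the filing is due 2043-01-30.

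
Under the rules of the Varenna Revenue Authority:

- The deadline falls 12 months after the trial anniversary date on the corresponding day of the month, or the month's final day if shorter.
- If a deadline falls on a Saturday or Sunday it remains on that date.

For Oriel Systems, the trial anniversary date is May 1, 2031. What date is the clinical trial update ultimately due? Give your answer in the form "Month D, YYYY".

May 1, 2032

12 months after May 1, 2031, on the same day of the month, is May 1, 2032.
May 1, 2032 is a Saturday; no weekend or holiday adjustment applies.
So the filing is due May 1, 2032.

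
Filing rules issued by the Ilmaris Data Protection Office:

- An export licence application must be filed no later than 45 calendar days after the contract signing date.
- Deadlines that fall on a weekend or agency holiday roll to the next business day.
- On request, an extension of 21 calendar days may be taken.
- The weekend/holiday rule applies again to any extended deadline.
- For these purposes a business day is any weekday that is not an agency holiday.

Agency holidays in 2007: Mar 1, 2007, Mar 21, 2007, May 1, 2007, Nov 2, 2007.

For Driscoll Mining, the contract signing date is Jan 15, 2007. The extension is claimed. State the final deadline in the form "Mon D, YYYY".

From Jan 15, 2007, 45 calendar days later is Mar 1, 2007.
Mar 1, 2007 is a listed holiday; the next business day is Mar 2, 2007 (Friday).
With the 21-day extension, Mar 2, 2007 becomes Mar 23, 2007.
Mar 23, 2007 (Friday) is already a business day.
So the filing is due Mar 23, 2007.

Mar 23, 2007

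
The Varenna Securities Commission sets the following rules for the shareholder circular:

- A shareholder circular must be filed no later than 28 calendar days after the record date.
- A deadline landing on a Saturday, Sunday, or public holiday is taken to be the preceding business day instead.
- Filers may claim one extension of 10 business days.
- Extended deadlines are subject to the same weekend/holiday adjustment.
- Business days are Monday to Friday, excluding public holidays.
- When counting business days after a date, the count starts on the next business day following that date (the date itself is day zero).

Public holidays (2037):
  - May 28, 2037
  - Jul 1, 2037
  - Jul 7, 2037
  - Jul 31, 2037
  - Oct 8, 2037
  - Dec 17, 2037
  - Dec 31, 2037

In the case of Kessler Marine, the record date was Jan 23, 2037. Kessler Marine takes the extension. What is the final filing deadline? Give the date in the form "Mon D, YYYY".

From Jan 23, 2037, 28 calendar days later is Feb 20, 2037.
Feb 20, 2037 (Friday) is already a business day.
Counting 10 further business days from Feb 20, 2037 reaches Mar 6, 2037.
Mar 6, 2037 falls on a Friday, which is a business day, so no adjustment is needed.
So the filing is due Mar 6, 2037.

Mar 6, 2037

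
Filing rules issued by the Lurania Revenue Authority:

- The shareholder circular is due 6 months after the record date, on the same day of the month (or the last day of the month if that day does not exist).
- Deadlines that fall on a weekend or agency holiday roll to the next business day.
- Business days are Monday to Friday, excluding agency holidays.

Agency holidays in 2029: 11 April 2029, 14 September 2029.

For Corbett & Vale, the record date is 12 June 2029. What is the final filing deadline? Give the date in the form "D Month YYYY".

Moving 6 months forward from 12 June 2029 on the corresponding day gives 12 December 2029.
12 December 2029 falls on a Wednesday, which is a business day, so no adjustment is needed.
Deadline: 12 December 2029.

12 December 2029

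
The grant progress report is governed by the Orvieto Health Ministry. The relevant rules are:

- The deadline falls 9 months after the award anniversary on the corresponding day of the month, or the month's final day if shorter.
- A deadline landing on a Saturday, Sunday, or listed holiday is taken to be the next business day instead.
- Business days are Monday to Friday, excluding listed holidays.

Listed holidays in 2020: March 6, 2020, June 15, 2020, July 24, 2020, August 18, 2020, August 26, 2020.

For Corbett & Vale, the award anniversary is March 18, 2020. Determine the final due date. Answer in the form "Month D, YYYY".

December 18, 2020

9 months from March 18, 2020 is December 18, 2020.
December 18, 2020 falls on a Friday, which is a business day, so no adjustment is needed.
Deadline: December 18, 2020.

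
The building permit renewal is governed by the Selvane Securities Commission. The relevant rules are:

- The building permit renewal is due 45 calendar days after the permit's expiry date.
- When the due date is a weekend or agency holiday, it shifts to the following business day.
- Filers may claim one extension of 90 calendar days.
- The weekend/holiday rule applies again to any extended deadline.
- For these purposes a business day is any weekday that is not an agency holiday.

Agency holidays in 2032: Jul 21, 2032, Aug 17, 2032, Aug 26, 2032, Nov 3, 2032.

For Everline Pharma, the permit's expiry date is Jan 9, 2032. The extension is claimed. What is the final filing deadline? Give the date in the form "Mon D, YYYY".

Adding 45 calendar days to Jan 9, 2032 gives Feb 23, 2032.
Feb 23, 2032 is a Monday and not a listed holiday, so it stands.
With the 90-day extension, Feb 23, 2032 becomes May 23, 2032.
Because May 23, 2032 is a Sunday, the deadline becomes May 24, 2032 (Monday).
Deadline: May 24, 2032.

May 24, 2032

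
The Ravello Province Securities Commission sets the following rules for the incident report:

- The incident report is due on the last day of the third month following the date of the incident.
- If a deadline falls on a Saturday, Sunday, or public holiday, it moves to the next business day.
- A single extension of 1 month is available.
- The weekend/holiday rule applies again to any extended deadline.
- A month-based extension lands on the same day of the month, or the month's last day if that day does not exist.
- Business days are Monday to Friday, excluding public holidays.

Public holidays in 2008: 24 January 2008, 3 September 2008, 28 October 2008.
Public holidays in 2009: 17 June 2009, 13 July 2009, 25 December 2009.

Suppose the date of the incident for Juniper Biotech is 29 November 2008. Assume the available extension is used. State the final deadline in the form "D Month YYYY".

2 April 2009

3 months after 29 November 2008 is February 2009; that month ends on 28 February 2009.
28 February 2009 is a Saturday, so it moves to the next business day, 2 March 2009 (Monday).
Applying the 1 month extension: 1 month after 2 March 2009 is 2 April 2009.
2 April 2009 falls on a Thursday, which is a business day, so no adjustment is needed.
So the filing is due 2 April 2009.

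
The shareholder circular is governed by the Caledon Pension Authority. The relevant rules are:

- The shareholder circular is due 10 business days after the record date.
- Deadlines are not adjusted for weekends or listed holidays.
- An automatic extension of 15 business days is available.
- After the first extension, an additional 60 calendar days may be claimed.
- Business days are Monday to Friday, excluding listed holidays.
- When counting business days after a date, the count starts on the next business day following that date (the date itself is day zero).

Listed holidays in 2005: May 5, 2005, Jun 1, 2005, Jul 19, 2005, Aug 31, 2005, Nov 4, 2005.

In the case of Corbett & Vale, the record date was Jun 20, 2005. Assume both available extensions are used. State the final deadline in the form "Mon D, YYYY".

Sep 24, 2005

Starting the day after Jun 20, 2005 and counting 10 business days lands on Jul 4, 2005.
Jul 4, 2005 is a Monday; no weekend or holiday adjustment applies.
The 15-business-day extension runs from Jul 4, 2005 to Jul 26, 2005.
Jul 26, 2005 falls on a Tuesday. The rules make no weekend/holiday allowance, so it remains Jul 26, 2005.
The 60-calendar-day extension moves the deadline from Jul 26, 2005 to Sep 24, 2005.
Sep 24, 2005 falls on a Saturday. The rules make no weekend/holiday allowance, so it remains Sep 24, 2005.
Final deadline: Sep 24, 2005.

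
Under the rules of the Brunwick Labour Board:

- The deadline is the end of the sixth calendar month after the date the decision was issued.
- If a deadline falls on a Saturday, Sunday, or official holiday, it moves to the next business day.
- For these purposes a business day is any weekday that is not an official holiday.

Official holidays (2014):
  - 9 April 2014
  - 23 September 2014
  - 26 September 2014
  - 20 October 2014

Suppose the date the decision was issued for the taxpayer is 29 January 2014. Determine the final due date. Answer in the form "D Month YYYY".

6 months after 29 January 2014 is July 2014; that month ends on 31 July 2014.
31 July 2014 is a Thursday and not a listed holiday, so it stands.
So the filing is due 31 July 2014.

31 July 2014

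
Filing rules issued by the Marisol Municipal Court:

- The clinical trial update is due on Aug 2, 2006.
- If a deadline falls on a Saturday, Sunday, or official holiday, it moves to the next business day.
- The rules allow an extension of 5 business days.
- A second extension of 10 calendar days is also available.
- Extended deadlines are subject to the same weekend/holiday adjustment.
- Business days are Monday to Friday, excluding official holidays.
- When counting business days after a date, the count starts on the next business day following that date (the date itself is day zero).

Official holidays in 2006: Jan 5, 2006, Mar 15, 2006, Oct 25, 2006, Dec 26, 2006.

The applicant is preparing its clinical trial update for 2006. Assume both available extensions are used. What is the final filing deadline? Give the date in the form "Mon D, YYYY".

The stated deadline is Aug 2, 2006.
Aug 2, 2006 falls on a Wednesday, which is a business day, so no adjustment is needed.
Counting 5 further business days from Aug 2, 2006 reaches Aug 9, 2006.
Aug 9, 2006 (Wednesday) is already a business day.
Applying the 10-calendar-day extension: Aug 9, 2006 + 10 days = Aug 19, 2006.
Aug 19, 2006 is a Saturday; the next business day is Aug 21, 2006 (Monday).
Final deadline: Aug 21, 2006.

Aug 21, 2006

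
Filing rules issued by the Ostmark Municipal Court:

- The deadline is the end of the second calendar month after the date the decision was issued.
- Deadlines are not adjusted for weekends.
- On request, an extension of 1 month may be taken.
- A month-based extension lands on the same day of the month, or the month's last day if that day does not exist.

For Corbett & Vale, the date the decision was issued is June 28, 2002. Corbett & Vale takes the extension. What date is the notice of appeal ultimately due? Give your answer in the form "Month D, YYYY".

The second month after June 28, 2002 is August 2002, whose last day is August 31, 2002.
August 31, 2002 is a Saturday; no weekend or holiday adjustment applies.
Applying the 1 month extension: 1 month after August 31, 2002 is September 30, 2002 (day 31 does not exist in September, so the month's last day is used).
September 30, 2002 falls on a Monday. The rules make no weekend/holiday allowance, so it remains September 30, 2002.
Final deadline: September 30, 2002.

September 30, 2002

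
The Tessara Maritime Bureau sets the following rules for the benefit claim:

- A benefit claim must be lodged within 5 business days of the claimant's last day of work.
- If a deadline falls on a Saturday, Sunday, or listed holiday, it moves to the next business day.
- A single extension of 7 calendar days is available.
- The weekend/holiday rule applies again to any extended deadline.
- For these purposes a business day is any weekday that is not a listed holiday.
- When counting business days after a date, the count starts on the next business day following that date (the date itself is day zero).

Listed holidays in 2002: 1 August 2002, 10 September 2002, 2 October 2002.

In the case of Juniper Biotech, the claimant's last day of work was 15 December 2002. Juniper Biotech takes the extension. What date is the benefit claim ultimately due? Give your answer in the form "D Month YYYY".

27 December 2002

Starting the day after 15 December 2002 and counting 5 business days lands on 20 December 2002.
20 December 2002 is a Friday and not a listed holiday, so it stands.
The 7-calendar-day extension moves the deadline from 20 December 2002 to 27 December 2002.
Since 27 December 2002 is a Friday and not a holiday, the date is unchanged.
Deadline: 27 December 2002.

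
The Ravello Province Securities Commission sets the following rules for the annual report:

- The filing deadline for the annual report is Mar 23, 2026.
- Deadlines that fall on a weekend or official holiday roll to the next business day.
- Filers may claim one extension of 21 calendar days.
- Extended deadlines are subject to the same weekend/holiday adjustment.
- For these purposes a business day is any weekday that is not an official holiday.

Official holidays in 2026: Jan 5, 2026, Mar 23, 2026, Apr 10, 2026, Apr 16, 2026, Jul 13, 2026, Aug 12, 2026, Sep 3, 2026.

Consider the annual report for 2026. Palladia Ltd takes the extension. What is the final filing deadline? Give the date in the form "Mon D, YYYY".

Apr 14, 2026

Start from the fixed due date, Mar 23, 2026.
Mar 23, 2026 falls on a listed holiday. Rolling to the next business day gives Mar 24, 2026, a Tuesday.
Applying the 21-calendar-day extension: Mar 24, 2026 + 21 days = Apr 14, 2026.
Apr 14, 2026 falls on a Tuesday, which is a business day, so no adjustment is needed.
Deadline: Apr 14, 2026.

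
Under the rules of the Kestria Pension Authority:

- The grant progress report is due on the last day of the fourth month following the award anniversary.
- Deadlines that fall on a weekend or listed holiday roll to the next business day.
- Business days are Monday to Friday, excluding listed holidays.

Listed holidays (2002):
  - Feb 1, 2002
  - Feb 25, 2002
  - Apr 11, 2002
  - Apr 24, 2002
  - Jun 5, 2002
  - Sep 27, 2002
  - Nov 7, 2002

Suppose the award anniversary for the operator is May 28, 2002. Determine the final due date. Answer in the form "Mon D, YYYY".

4 months after May 28, 2002 falls in September 2002; the last day of that month is Sep 30, 2002.
Sep 30, 2002 is a Monday and not a listed holiday, so it stands.
So the filing is due Sep 30, 2002.

Sep 30, 2002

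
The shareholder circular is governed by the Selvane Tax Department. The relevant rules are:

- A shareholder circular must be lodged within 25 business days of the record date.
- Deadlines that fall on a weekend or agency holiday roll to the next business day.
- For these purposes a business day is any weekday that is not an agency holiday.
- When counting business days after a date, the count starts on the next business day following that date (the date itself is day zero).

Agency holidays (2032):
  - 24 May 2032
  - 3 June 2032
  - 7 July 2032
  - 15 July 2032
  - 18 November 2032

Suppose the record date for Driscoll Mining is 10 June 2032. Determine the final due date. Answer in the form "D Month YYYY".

19 July 2032

25 business days after 10 June 2032, excluding weekends and holidays, is 19 July 2032.
19 July 2032 (Monday) is already a business day.
Deadline: 19 July 2032.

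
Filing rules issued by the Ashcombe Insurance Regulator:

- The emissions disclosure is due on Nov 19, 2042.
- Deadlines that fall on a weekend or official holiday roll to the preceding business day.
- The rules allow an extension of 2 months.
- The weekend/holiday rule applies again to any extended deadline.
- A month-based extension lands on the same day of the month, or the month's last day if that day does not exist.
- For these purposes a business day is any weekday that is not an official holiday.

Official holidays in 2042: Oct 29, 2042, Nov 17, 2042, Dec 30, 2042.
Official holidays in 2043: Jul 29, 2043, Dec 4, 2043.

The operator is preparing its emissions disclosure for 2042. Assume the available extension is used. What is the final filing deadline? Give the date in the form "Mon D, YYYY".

Jan 19, 2043

Start from the fixed due date, Nov 19, 2042.
Nov 19, 2042 is a Wednesday and not a listed holiday, so it stands.
Add 2 months to Nov 19, 2042: Jan 19, 2043.
Since Jan 19, 2043 is a Monday and not a holiday, the date is unchanged.
Final deadline: Jan 19, 2043.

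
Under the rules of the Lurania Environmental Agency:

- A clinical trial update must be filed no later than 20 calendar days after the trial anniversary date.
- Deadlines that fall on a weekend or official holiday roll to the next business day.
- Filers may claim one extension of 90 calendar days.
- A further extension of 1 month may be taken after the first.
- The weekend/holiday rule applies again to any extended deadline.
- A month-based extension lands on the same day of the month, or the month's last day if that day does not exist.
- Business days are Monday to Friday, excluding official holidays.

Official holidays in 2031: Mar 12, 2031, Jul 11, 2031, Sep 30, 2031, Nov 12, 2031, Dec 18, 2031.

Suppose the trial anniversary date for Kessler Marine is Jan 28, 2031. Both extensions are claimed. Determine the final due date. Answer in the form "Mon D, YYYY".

Trigger date Jan 28, 2031 + 20 calendar days = Feb 17, 2031.
Since Feb 17, 2031 is a Monday and not a holiday, the date is unchanged.
Add the 90 calendar-day extension to Feb 17, 2031: May 18, 2031.
May 18, 2031 is a Sunday, so it moves to the next business day, May 19, 2031 (Monday).
Applying the 1 month extension: 1 month after May 19, 2031 is Jun 19, 2031.
Jun 19, 2031 (Thursday) is already a business day.
Deadline: Jun 19, 2031.

Jun 19, 2031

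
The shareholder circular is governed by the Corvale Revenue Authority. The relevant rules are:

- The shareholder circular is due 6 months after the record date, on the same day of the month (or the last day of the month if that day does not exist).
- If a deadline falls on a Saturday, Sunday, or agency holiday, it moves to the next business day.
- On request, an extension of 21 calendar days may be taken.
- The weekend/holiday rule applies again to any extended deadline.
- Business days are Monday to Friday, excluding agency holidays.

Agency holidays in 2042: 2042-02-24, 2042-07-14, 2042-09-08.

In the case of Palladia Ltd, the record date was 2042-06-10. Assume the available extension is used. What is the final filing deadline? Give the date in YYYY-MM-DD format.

6 months from 2042-06-10 is 2042-12-10.
2042-12-10 (Wednesday) is already a business day.
Applying the 21-calendar-day extension: 2042-12-10 + 21 days = 2042-12-31.
2042-12-31 (Wednesday) is already a business day.
The final due date is 2042-12-31.

2042-12-31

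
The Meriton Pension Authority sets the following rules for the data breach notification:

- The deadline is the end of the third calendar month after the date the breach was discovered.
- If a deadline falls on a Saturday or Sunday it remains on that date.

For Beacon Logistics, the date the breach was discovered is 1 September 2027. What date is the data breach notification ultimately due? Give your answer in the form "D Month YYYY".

31 December 2027

3 months after 1 September 2027 is December 2027; that month ends on 31 December 2027.
No adjustment is made for weekends or holidays, so 31 December 2027 stands.
So the filing is due 31 December 2027.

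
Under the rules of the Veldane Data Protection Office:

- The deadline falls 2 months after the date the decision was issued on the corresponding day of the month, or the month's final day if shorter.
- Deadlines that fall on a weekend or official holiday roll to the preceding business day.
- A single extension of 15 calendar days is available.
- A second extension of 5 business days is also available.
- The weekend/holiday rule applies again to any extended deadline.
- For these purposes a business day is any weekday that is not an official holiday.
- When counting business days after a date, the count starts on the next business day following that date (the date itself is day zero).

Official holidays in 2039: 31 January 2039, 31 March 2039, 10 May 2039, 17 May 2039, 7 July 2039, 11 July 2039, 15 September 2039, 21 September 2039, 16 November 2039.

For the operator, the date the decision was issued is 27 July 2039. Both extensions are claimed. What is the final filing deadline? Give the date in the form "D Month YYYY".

19 October 2039

2 months from 27 July 2039 is 27 September 2039.
27 September 2039 is a Tuesday and not a listed holiday, so it stands.
Applying the 15-calendar-day extension: 27 September 2039 + 15 days = 12 October 2039.
12 October 2039 (Wednesday) is already a business day.
Applying the 5-business-day extension: 5 business days after 12 October 2039 is 19 October 2039.
19 October 2039 is a Wednesday and not a listed holiday, so it stands.
Deadline: 19 October 2039.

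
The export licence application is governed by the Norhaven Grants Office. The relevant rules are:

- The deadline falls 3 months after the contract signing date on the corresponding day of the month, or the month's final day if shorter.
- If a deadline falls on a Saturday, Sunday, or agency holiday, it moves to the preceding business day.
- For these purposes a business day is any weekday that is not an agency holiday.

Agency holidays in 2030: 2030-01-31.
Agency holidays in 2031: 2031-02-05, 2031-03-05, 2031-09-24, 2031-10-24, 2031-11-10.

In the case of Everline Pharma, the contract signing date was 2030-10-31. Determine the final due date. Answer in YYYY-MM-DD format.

3 months from 2030-10-31 is 2031-01-31.
2031-01-31 is a Friday and not a listed holiday, so it stands.
The final due date is 2031-01-31.

2031-01-31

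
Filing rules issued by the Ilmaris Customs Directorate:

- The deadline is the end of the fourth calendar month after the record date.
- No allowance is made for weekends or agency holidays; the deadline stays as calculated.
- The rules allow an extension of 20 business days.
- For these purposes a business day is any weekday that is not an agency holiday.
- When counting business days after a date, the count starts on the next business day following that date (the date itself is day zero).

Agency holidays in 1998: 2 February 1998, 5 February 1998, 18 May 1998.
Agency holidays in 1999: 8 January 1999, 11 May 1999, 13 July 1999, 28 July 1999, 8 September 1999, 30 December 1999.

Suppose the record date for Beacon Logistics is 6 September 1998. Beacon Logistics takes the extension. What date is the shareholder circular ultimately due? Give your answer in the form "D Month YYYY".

26 February 1999

4 months after 6 September 1998 is January 1999; that month ends on 31 January 1999.
31 January 1999 is a Sunday; no weekend or holiday adjustment applies.
Counting 20 further business days from 31 January 1999 reaches 26 February 1999.
No adjustment is made for weekends or holidays, so 26 February 1999 stands.
Final deadline: 26 February 1999.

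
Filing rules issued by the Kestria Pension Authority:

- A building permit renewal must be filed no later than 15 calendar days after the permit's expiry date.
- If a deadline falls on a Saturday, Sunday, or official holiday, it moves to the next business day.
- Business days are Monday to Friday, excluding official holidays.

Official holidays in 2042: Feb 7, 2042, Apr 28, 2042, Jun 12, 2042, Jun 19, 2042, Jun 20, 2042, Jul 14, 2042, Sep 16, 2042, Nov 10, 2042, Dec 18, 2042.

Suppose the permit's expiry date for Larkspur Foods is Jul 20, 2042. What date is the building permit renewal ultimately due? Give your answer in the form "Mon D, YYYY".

From Jul 20, 2042, 15 calendar days later is Aug 4, 2042.
Aug 4, 2042 (Monday) is already a business day.
Final deadline: Aug 4, 2042.

Aug 4, 2042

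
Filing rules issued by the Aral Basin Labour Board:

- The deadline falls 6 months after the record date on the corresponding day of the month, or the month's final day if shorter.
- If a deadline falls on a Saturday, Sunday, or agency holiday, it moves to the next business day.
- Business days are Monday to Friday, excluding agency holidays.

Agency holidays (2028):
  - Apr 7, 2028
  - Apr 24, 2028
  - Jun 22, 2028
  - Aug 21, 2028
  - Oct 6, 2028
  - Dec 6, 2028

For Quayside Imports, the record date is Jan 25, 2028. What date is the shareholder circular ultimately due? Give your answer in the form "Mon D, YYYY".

6 months from Jan 25, 2028 is Jul 25, 2028.
Since Jul 25, 2028 is a Tuesday and not a holiday, the date is unchanged.
Deadline: Jul 25, 2028.

Jul 25, 2028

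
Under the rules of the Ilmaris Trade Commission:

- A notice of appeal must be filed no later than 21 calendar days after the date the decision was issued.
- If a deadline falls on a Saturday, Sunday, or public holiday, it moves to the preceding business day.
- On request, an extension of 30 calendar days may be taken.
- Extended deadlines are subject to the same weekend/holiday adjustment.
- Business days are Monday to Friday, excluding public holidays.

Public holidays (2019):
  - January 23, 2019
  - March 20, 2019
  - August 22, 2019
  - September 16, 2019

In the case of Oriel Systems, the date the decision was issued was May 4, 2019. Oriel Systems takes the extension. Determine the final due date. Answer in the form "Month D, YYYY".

June 21, 2019

21 calendar days after May 4, 2019 is May 25, 2019.
May 25, 2019 falls on a Saturday. Rolling to the preceding business day gives May 24, 2019, a Friday.
Applying the 30-calendar-day extension: May 24, 2019 + 30 days = June 23, 2019.
June 23, 2019 falls on a Sunday. Rolling to the preceding business day gives June 21, 2019, a Friday.
Final deadline: June 21, 2019.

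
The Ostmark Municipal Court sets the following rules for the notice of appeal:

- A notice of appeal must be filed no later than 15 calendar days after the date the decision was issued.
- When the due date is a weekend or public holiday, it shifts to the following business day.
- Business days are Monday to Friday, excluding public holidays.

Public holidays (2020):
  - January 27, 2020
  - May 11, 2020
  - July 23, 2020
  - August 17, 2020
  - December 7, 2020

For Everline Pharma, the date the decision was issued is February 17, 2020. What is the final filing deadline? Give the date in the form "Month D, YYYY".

March 3, 2020

Adding 15 calendar days to February 17, 2020 gives March 3, 2020.
March 3, 2020 falls on a Tuesday, which is a business day, so no adjustment is needed.
Deadline: March 3, 2020.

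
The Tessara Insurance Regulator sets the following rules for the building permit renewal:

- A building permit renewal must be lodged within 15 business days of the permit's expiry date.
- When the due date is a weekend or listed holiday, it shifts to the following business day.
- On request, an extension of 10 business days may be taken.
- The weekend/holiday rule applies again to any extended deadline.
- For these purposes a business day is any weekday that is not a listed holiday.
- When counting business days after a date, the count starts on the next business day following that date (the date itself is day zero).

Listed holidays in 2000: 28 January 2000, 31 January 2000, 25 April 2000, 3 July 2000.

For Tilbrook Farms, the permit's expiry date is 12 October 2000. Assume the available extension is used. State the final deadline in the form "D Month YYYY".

16 November 2000

Counting 15 business days after 12 October 2000 (skipping weekends and listed holidays) reaches 2 November 2000.
2 November 2000 is a Thursday and not a listed holiday, so it stands.
Counting 10 further business days from 2 November 2000 reaches 16 November 2000.
16 November 2000 is a Thursday and not a listed holiday, so it stands.
Deadline: 16 November 2000.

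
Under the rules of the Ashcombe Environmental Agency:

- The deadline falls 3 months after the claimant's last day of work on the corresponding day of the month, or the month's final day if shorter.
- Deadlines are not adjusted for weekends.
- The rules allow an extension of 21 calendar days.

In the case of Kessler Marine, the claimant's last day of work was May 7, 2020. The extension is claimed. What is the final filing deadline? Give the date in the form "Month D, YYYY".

3 months from May 7, 2020 is August 7, 2020.
August 7, 2020 is a Friday; no weekend or holiday adjustment applies.
Add the 21 calendar-day extension to August 7, 2020: August 28, 2020.
August 28, 2020 is a Friday; no weekend or holiday adjustment applies.
The final due date is August 28, 2020.

August 28, 2020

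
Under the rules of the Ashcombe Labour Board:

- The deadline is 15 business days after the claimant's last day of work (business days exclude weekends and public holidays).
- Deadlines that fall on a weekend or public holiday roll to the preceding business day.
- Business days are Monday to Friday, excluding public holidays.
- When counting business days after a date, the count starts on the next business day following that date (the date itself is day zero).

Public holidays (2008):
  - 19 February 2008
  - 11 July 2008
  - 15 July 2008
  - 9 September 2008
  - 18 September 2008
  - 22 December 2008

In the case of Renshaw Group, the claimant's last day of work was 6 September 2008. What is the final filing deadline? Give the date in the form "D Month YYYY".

15 business days after 6 September 2008, excluding weekends and holidays, is 30 September 2008.
30 September 2008 falls on a Tuesday, which is a business day, so no adjustment is needed.
Final deadline: 30 September 2008.

30 September 2008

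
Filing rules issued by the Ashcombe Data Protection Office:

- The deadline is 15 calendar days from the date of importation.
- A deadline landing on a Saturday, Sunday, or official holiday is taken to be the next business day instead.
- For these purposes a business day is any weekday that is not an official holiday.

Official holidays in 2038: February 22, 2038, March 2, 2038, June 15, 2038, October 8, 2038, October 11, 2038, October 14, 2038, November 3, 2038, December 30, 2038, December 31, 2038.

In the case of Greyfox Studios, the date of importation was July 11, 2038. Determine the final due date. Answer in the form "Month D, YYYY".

July 26, 2038

From July 11, 2038, 15 calendar days later is July 26, 2038.
July 26, 2038 is a Monday and not a listed holiday, so it stands.
Final deadline: July 26, 2038.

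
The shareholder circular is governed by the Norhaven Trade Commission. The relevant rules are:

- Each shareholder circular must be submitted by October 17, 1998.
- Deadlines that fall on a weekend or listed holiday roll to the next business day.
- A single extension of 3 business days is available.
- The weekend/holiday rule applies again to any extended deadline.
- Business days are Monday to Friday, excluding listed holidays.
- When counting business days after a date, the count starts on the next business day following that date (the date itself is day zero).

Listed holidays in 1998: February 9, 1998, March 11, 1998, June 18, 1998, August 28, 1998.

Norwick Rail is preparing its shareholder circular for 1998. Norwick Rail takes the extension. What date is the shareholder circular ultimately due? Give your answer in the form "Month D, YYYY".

October 22, 1998

The stated deadline is October 17, 1998.
October 17, 1998 is a Saturday; the next business day is October 19, 1998 (Monday).
The 3-business-day extension runs from October 19, 1998 to October 22, 1998.
October 22, 1998 is a Thursday and not a listed holiday, so it stands.
Final deadline: October 22, 1998.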